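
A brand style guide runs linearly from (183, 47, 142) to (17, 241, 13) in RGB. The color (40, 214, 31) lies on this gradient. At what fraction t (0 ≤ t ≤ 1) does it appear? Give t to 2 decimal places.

Invert the lerp on the G channel (largest span, 194): t = (214 − 47) / (241 − 47) = 167/194 = 0.86082.
Check on R: (40 − 183)/(17 − 183) = 0.8614 ✓

0.86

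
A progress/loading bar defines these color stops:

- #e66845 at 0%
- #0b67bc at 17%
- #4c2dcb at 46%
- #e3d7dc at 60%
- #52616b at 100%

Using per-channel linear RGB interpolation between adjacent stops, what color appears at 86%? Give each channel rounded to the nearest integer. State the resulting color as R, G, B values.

86% lies between the 60% and 100% stops, so the local fraction is t = (86 − 60)/(100 − 60) = 26/40 ≈ 0.65.
#e3d7dc → (227, 215, 220); #52616b → (82, 97, 107).
R = 227 + 0.65 × (82 − 227) = 132.75 → 133
G = 215 + 0.65 × (97 − 215) = 138.3 → 138
B = 220 + 0.65 × (107 − 220) = 146.55 → 147

(133, 138, 147)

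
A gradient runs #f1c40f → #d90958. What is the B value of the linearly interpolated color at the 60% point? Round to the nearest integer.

B₁ = 15 (from #f1c40f), B₂ = 88 (from #d90958).
B = 15 + 0.6 × (88 − 15) = 58.8 → 59

59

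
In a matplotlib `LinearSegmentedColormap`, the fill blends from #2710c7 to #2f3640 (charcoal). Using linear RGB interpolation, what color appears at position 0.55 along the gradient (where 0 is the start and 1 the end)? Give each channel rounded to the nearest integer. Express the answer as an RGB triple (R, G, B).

(43, 37, 125)

#2710c7 → (39, 16, 199); #2f3640 → (47, 54, 64).
R = 39 + 0.55 × (47 − 39) = 39 + 0.55 × 8 = 43.4 → 43
G = 16 + 0.55 × (54 − 16) = 16 + 0.55 × 38 = 36.9 → 37
B = 199 + 0.55 × (64 − 199) = 199 + 0.55 × -135 = 124.75 → 125
So the blended color is (43, 37, 125), about #2b257d.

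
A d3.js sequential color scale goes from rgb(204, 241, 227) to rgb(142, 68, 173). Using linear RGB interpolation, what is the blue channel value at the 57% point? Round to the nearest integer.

B = 227 + 0.57 × (173 − 227) = 196.22 → 196

196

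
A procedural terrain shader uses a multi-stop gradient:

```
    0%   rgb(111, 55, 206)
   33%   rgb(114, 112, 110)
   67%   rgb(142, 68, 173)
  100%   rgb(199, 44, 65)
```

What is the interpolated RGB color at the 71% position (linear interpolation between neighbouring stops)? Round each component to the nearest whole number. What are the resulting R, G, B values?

71% lies between the 67% and 100% stops, so the local fraction is t = (71 − 67)/(100 − 67) = 4/33 ≈ 0.1212.
R = 142 + 0.1212 × (199 − 142) = 148.908 → 149
G = 68 + 0.1212 × (44 − 68) = 65.091 → 65
B = 173 + 0.1212 × (65 − 173) = 159.91 → 160

(149, 65, 160)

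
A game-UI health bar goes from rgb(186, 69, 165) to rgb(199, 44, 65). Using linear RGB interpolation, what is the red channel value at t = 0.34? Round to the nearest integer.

R = 186 + 0.34 × (199 − 186) = 190.42 → 190

190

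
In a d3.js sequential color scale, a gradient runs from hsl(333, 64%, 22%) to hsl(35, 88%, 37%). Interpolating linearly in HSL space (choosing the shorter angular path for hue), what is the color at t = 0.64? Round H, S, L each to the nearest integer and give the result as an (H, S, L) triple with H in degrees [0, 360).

(13, 79, 32)

Hue: 35 − 333 = -298°, but |-298| > 180 so the shorter arc goes the other way: Δh = -298 + 360 = 62°.
H = 333 + 0.64 × (62) = 372.68 → 373 → 373 mod 360 = 13°
S = 64 + 0.64 × (88 − 64) = 79.36 → 79%
L = 22 + 0.64 × (37 − 22) = 31.6 → 32%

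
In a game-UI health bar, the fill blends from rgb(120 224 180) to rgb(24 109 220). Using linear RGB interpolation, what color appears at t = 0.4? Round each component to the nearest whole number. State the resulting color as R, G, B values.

R = 120 + 0.4 × (24 − 120) = 120 + 0.4 × -96 = 81.6 → 82
G = 224 + 0.4 × (109 − 224) = 224 + 0.4 × -115 = 178 → 178
B = 180 + 0.4 × (220 − 180) = 180 + 0.4 × 40 = 196 → 196

(82, 178, 196)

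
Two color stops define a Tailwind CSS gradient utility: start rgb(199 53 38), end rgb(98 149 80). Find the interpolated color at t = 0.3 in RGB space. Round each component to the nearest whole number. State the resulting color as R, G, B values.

(169, 82, 51)

R = 199 + 0.3 × (98 − 199) = 199 + 0.3 × -101 = 168.7 → 169
G = 53 + 0.3 × (149 − 53) = 53 + 0.3 × 96 = 81.8 → 82
B = 38 + 0.3 × (80 − 38) = 38 + 0.3 × 42 = 50.6 → 51
So the blended color is (169, 82, 51), about #a95233.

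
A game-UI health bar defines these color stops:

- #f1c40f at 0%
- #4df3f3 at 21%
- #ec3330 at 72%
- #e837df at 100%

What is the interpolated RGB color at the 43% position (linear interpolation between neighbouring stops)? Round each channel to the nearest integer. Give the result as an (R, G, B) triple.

(146, 160, 159)

43% lies between the 21% and 72% stops, so the local fraction is t = (43 − 21)/(72 − 21) = 22/51 ≈ 0.4314.
#4df3f3 → (77, 243, 243); #ec3330 → (236, 51, 48).
R = 77 + 0.4314 × (236 − 77) = 145.593 → 146
G = 243 + 0.4314 × (51 − 243) = 160.171 → 160
B = 243 + 0.4314 × (48 − 243) = 158.877 → 159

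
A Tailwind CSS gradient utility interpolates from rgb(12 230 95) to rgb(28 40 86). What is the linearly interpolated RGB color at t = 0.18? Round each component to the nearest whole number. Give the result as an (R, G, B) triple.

R = 12 + 0.18 × (28 − 12) = 12 + 0.18 × 16 = 14.88 → 15
G = 230 + 0.18 × (40 − 230) = 230 + 0.18 × -190 = 195.8 → 196
B = 95 + 0.18 × (86 − 95) = 95 + 0.18 × -9 = 93.38 → 93

(15, 196, 93)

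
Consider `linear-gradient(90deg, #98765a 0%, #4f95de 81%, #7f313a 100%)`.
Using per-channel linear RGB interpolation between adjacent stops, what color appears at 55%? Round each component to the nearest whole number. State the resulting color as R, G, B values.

(102, 139, 180)

55% lies between the 0% and 81% stops, so the local fraction is t = (55 − 0)/(81 − 0) = 55/81 ≈ 0.679.
#98765a → (152, 118, 90); #4f95de → (79, 149, 222).
R = 152 + 0.679 × (79 − 152) = 102.433 → 102
G = 118 + 0.679 × (149 − 118) = 139.049 → 139
B = 90 + 0.679 × (222 − 90) = 179.628 → 180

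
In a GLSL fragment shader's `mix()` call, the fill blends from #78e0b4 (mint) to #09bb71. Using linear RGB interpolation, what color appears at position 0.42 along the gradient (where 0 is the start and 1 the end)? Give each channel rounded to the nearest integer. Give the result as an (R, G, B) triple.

(73, 208, 152)

#78e0b4 → (120, 224, 180); #09bb71 → (9, 187, 113).
R = 120 + 0.42 × (9 − 120) = 120 + 0.42 × -111 = 73.38 → 73
G = 224 + 0.42 × (187 − 224) = 224 + 0.42 × -37 = 208.46 → 208
B = 180 + 0.42 × (113 − 180) = 180 + 0.42 × -67 = 151.86 → 152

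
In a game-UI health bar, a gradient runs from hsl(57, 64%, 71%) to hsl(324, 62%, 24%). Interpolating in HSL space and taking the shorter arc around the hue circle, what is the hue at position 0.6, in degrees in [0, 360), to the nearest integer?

1

Hue: 324 − 57 = 267°, but |267| > 180 so the shorter arc goes the other way: Δh = 267 − 360 = -93°.
H = 57 + 0.6 × (-93) = 1.2 → 1°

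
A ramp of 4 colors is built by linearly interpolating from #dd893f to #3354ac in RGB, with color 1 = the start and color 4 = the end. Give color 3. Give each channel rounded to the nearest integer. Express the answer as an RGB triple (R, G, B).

With 4 swatches and endpoints inclusive, swatch 3 sits at t = (3 − 1)/(4 − 1) = 2/3 ≈ 0.6667.
#dd893f → (221, 137, 63); #3354ac → (51, 84, 172).
R = 221 + 0.6667 × (51 − 221) = 107.661 → 108
G = 137 + 0.6667 × (84 − 137) = 101.665 → 102
B = 63 + 0.6667 × (172 − 63) = 135.67 → 136

(108, 102, 136)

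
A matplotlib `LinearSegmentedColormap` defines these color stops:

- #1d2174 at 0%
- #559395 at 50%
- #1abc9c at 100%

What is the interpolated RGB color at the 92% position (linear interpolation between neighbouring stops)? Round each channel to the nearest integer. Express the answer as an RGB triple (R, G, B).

92% lies between the 50% and 100% stops, so the local fraction is t = (92 − 50)/(100 − 50) = 42/50 ≈ 0.84.
#559395 → (85, 147, 149); #1abc9c → (26, 188, 156).
R = 85 + 0.84 × (26 − 85) = 35.44 → 35
G = 147 + 0.84 × (188 − 147) = 181.44 → 181
B = 149 + 0.84 × (156 − 149) = 154.88 → 155

(35, 181, 155)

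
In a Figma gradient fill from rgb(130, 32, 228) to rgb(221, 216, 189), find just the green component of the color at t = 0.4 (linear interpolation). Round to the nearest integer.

G = 32 + 0.4 × (216 − 32) = 105.6 → 106

106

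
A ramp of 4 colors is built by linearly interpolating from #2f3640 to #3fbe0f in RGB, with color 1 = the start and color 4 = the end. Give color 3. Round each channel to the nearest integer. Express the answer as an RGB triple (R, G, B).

(58, 145, 31)

With 4 swatches and endpoints inclusive, swatch 3 sits at t = (3 − 1)/(4 − 1) = 2/3 ≈ 0.6667.
#2f3640 → (47, 54, 64); #3fbe0f → (63, 190, 15).
R = 47 + 0.6667 × (63 − 47) = 57.667 → 58
G = 54 + 0.6667 × (190 − 54) = 144.671 → 145
B = 64 + 0.6667 × (15 − 64) = 31.332 → 31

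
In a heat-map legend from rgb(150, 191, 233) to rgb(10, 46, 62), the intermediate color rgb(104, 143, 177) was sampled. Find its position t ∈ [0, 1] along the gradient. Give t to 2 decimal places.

Invert the lerp on the B channel (largest span, 171): t = (177 − 233) / (62 − 233) = -56/-171 = 0.32749.
Check on R: (104 − 150)/(10 − 150) = 0.3286 ✓

0.33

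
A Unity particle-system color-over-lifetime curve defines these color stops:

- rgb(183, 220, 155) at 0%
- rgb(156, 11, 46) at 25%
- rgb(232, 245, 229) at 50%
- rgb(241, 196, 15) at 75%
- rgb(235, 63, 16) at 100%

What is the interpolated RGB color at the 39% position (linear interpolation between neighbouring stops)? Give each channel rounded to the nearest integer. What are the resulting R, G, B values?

(199, 142, 148)

39% lies between the 25% and 50% stops, so the local fraction is t = (39 − 25)/(50 − 25) = 14/25 ≈ 0.56.
R = 156 + 0.56 × (232 − 156) = 198.56 → 199
G = 11 + 0.56 × (245 − 11) = 142.04 → 142
B = 46 + 0.56 × (229 − 46) = 148.48 → 148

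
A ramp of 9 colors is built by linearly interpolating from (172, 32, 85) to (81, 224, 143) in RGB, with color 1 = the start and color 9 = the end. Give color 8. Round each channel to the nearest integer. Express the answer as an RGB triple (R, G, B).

(92, 200, 136)

With 9 swatches and endpoints inclusive, swatch 8 sits at t = (8 − 1)/(9 − 1) = 7/8 ≈ 0.875.
R = 172 + 0.875 × (81 − 172) = 92.375 → 92
G = 32 + 0.875 × (224 − 32) = 200 → 200
B = 85 + 0.875 × (143 − 85) = 135.75 → 136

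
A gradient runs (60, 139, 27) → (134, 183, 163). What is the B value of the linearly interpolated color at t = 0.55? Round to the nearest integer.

102

B = 27 + 0.55 × (163 − 27) = 101.8 → 102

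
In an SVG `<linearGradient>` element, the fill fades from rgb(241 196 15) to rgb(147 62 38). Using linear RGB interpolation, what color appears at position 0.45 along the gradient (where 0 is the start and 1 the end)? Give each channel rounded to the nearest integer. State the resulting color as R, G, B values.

R = 241 + 0.45 × (147 − 241) = 241 + 0.45 × -94 = 198.7 → 199
G = 196 + 0.45 × (62 − 196) = 196 + 0.45 × -134 = 135.7 → 136
B = 15 + 0.45 × (38 − 15) = 15 + 0.45 × 23 = 25.35 → 25

(199, 136, 25)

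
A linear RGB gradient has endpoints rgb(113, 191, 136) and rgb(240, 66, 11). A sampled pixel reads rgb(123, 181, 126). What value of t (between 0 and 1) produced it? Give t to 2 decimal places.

Invert the lerp on the R channel (largest span, 127): t = (123 − 113) / (240 − 113) = 10/127 = 0.07874.
Check on G: (181 − 191)/(66 − 191) = 0.08 ✓

0.08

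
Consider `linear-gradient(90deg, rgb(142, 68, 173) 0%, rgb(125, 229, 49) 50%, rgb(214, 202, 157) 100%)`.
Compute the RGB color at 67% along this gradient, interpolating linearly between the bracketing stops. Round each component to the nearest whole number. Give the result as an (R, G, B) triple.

67% lies between the 50% and 100% stops, so the local fraction is t = (67 − 50)/(100 − 50) = 17/50 ≈ 0.34.
R = 125 + 0.34 × (214 − 125) = 155.26 → 155
G = 229 + 0.34 × (202 − 229) = 219.82 → 220
B = 49 + 0.34 × (157 − 49) = 85.72 → 86

(155, 220, 86)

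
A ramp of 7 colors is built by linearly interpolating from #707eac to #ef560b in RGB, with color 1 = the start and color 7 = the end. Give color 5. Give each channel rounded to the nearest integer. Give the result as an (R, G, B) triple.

With 7 swatches and endpoints inclusive, swatch 5 sits at t = (5 − 1)/(7 − 1) = 4/6 ≈ 0.6667.
#707eac → (112, 126, 172); #ef560b → (239, 86, 11).
R = 112 + 0.6667 × (239 − 112) = 196.671 → 197
G = 126 + 0.6667 × (86 − 126) = 99.332 → 99
B = 172 + 0.6667 × (11 − 172) = 64.661 → 65

(197, 99, 65)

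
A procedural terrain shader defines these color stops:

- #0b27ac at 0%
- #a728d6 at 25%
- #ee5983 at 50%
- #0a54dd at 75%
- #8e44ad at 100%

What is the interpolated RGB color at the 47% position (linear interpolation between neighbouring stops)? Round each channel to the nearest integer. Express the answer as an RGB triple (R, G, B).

(229, 83, 141)

47% lies between the 25% and 50% stops, so the local fraction is t = (47 − 25)/(50 − 25) = 22/25 ≈ 0.88.
#a728d6 → (167, 40, 214); #ee5983 → (238, 89, 131).
R = 167 + 0.88 × (238 − 167) = 229.48 → 229
G = 40 + 0.88 × (89 − 40) = 83.12 → 83
B = 214 + 0.88 × (131 − 214) = 140.96 → 141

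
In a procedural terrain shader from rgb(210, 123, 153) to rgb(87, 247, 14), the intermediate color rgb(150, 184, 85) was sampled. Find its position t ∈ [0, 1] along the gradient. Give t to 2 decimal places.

0.49

Invert the lerp on the B channel (largest span, 139): t = (85 − 153) / (14 − 153) = -68/-139 = 0.48921.
Check on R: (150 − 210)/(87 − 210) = 0.4878 ✓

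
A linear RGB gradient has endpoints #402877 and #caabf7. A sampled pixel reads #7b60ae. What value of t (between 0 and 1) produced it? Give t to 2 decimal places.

Invert the lerp on the R channel (largest span, 138): t = (123 − 64) / (202 − 64) = 59/138 = 0.42754.
Check on G: (96 − 40)/(171 − 40) = 0.4275 ✓

0.43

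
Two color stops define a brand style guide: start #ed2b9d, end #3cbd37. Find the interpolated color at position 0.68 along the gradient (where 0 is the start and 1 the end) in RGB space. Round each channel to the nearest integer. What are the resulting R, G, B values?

(117, 142, 88)

#ed2b9d → (237, 43, 157); #3cbd37 → (60, 189, 55).
R = 237 + 0.68 × (60 − 237) = 237 + 0.68 × -177 = 116.64 → 117
G = 43 + 0.68 × (189 − 43) = 43 + 0.68 × 146 = 142.28 → 142
B = 157 + 0.68 × (55 − 157) = 157 + 0.68 × -102 = 87.64 → 88
So the blended color is (117, 142, 88), about #758e58.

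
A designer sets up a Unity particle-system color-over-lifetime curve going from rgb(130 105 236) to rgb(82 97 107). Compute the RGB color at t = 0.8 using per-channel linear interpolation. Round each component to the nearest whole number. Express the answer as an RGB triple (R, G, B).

R = 130 + 0.8 × (82 − 130) = 130 + 0.8 × -48 = 91.6 → 92
G = 105 + 0.8 × (97 − 105) = 105 + 0.8 × -8 = 98.6 → 99
B = 236 + 0.8 × (107 − 236) = 236 + 0.8 × -129 = 132.8 → 133

(92, 99, 133)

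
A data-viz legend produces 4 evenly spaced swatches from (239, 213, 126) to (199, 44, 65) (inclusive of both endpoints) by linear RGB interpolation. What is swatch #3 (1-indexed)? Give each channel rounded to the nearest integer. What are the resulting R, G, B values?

With 4 swatches and endpoints inclusive, swatch 3 sits at t = (3 − 1)/(4 − 1) = 2/3 ≈ 0.6667.
R = 239 + 0.6667 × (199 − 239) = 212.332 → 212
G = 213 + 0.6667 × (44 − 213) = 100.328 → 100
B = 126 + 0.6667 × (65 − 126) = 85.331 → 85

(212, 100, 85)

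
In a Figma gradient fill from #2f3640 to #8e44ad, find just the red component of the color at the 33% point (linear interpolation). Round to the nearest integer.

78

R₁ = 47 (from #2f3640), R₂ = 142 (from #8e44ad).
R = 47 + 0.33 × (142 − 47) = 78.35 → 78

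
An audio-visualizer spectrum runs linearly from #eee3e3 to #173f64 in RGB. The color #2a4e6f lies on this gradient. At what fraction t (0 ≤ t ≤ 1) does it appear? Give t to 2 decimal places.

0.91

Invert the lerp on the R channel (largest span, 215): t = (42 − 238) / (23 − 238) = -196/-215 = 0.91163.
Check on G: (78 − 227)/(63 − 227) = 0.9085 ✓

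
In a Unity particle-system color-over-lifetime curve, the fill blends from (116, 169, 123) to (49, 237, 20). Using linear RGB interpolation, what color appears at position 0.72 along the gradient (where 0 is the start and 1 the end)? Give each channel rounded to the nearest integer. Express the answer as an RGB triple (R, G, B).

(68, 218, 49)

R = 116 + 0.72 × (49 − 116) = 116 + 0.72 × -67 = 67.76 → 68
G = 169 + 0.72 × (237 − 169) = 169 + 0.72 × 68 = 217.96 → 218
B = 123 + 0.72 × (20 − 123) = 123 + 0.72 × -103 = 48.84 → 49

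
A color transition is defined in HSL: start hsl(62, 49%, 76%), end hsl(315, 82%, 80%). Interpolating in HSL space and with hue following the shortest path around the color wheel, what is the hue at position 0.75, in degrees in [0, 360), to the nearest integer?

Hue: 315 − 62 = 253°, but |253| > 180 so the shorter arc goes the other way: Δh = 253 − 360 = -107°.
H = 62 + 0.75 × (-107) = -18.25 → -18 → -18 mod 360 = 342°

342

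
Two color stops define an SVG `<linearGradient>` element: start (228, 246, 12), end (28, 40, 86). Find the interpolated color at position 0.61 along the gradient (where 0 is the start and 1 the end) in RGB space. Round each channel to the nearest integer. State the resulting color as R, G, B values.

R = 228 + 0.61 × (28 − 228) = 228 + 0.61 × -200 = 106 → 106
G = 246 + 0.61 × (40 − 246) = 246 + 0.61 × -206 = 120.34 → 120
B = 12 + 0.61 × (86 − 12) = 12 + 0.61 × 74 = 57.14 → 57
So the blended color is (106, 120, 57), about #6a7839.

(106, 120, 57)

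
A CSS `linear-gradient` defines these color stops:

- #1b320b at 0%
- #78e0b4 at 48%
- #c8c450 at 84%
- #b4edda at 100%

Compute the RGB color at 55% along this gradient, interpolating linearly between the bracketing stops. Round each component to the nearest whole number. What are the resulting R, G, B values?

(136, 219, 161)

55% lies between the 48% and 84% stops, so the local fraction is t = (55 − 48)/(84 − 48) = 7/36 ≈ 0.1944.
#78e0b4 → (120, 224, 180); #c8c450 → (200, 196, 80).
R = 120 + 0.1944 × (200 − 120) = 135.552 → 136
G = 224 + 0.1944 × (196 − 224) = 218.557 → 219
B = 180 + 0.1944 × (80 − 180) = 160.56 → 161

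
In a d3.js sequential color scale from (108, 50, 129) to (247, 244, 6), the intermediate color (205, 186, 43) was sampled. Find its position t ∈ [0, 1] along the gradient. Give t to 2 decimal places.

Invert the lerp on the G channel (largest span, 194): t = (186 − 50) / (244 − 50) = 136/194 = 0.70103.
Check on R: (205 − 108)/(247 − 108) = 0.6978 ✓

0.70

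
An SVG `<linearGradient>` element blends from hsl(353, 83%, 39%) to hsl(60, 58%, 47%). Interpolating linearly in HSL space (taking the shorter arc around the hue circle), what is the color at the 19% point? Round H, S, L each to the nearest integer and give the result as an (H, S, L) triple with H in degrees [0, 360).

Hue: 60 − 353 = -293°, but |-293| > 180 so the shorter arc goes the other way: Δh = -293 + 360 = 67°.
H = 353 + 0.19 × (67) = 365.73 → 366 → 366 mod 360 = 6°
S = 83 + 0.19 × (58 − 83) = 78.25 → 78%
L = 39 + 0.19 × (47 − 39) = 40.52 → 41%

(6, 78, 41)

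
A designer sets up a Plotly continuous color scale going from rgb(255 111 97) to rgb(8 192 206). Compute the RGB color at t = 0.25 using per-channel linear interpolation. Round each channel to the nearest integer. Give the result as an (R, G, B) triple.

(193, 131, 124)

R = 255 + 0.25 × (8 − 255) = 255 + 0.25 × -247 = 193.25 → 193
G = 111 + 0.25 × (192 − 111) = 111 + 0.25 × 81 = 131.25 → 131
B = 97 + 0.25 × (206 − 97) = 97 + 0.25 × 109 = 124.25 → 124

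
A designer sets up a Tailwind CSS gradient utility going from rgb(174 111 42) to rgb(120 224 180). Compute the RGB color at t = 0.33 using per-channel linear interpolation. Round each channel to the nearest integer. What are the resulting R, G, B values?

R = 174 + 0.33 × (120 − 174) = 174 + 0.33 × -54 = 156.18 → 156
G = 111 + 0.33 × (224 − 111) = 111 + 0.33 × 113 = 148.29 → 148
B = 42 + 0.33 × (180 − 42) = 42 + 0.33 × 138 = 87.54 → 88
So the blended color is (156, 148, 88), about #9c9458.

(156, 148, 88)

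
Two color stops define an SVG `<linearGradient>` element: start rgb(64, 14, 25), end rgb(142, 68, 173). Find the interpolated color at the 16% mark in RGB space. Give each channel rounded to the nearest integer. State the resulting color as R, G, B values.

16% corresponds to t = 0.16.
R = 64 + 0.16 × (142 − 64) = 64 + 0.16 × 78 = 76.48 → 76
G = 14 + 0.16 × (68 − 14) = 14 + 0.16 × 54 = 22.64 → 23
B = 25 + 0.16 × (173 − 25) = 25 + 0.16 × 148 = 48.68 → 49
So the blended color is (76, 23, 49), about #4c1731.

(76, 23, 49)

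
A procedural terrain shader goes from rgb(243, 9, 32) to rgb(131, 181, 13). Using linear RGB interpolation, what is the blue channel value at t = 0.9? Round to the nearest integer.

15

B = 32 + 0.9 × (13 − 32) = 14.9 → 15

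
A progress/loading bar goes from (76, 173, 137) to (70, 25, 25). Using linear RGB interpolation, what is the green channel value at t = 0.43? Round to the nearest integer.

G = 173 + 0.43 × (25 − 173) = 109.36 → 109

109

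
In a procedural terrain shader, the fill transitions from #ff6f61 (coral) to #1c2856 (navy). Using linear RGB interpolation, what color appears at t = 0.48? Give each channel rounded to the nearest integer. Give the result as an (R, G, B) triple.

#ff6f61 → (255, 111, 97); #1c2856 → (28, 40, 86).
R = 255 + 0.48 × (28 − 255) = 255 + 0.48 × -227 = 146.04 → 146
G = 111 + 0.48 × (40 − 111) = 111 + 0.48 × -71 = 76.92 → 77
B = 97 + 0.48 × (86 − 97) = 97 + 0.48 × -11 = 91.72 → 92

(146, 77, 92)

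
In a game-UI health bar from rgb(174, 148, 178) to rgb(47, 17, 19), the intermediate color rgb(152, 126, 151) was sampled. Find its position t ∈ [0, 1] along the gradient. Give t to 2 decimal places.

Invert the lerp on the B channel (largest span, 159): t = (151 − 178) / (19 − 178) = -27/-159 = 0.16981.
Check on R: (152 − 174)/(47 − 174) = 0.1732 ✓

0.17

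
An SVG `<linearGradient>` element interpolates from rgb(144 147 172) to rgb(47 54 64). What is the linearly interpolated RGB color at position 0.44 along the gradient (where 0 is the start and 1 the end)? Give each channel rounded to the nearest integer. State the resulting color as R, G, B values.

R = 144 + 0.44 × (47 − 144) = 144 + 0.44 × -97 = 101.32 → 101
G = 147 + 0.44 × (54 − 147) = 147 + 0.44 × -93 = 106.08 → 106
B = 172 + 0.44 × (64 − 172) = 172 + 0.44 × -108 = 124.48 → 124

(101, 106, 124)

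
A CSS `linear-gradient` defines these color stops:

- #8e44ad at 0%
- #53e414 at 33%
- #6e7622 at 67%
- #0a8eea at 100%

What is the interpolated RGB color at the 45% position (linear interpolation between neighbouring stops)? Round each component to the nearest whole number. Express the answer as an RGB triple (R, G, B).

45% lies between the 33% and 67% stops, so the local fraction is t = (45 − 33)/(67 − 33) = 12/34 ≈ 0.3529.
#53e414 → (83, 228, 20); #6e7622 → (110, 118, 34).
R = 83 + 0.3529 × (110 − 83) = 92.528 → 93
G = 228 + 0.3529 × (118 − 228) = 189.181 → 189
B = 20 + 0.3529 × (34 − 20) = 24.941 → 25

(93, 189, 25)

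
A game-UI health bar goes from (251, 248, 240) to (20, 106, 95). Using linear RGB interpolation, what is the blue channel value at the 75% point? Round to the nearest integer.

B = 240 + 0.75 × (95 − 240) = 131.25 → 131

131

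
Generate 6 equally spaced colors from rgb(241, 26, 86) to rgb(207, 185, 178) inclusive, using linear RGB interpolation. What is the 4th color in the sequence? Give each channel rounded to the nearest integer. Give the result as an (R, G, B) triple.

With 6 swatches and endpoints inclusive, swatch 4 sits at t = (4 − 1)/(6 − 1) = 3/5 ≈ 0.6.
R = 241 + 0.6 × (207 − 241) = 220.6 → 221
G = 26 + 0.6 × (185 − 26) = 121.4 → 121
B = 86 + 0.6 × (178 − 86) = 141.2 → 141

(221, 121, 141)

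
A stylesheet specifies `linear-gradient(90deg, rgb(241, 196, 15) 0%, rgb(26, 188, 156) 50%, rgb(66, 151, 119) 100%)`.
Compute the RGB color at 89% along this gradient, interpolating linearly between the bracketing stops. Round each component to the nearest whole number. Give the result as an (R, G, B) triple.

(57, 159, 127)

89% lies between the 50% and 100% stops, so the local fraction is t = (89 − 50)/(100 − 50) = 39/50 ≈ 0.78.
R = 26 + 0.78 × (66 − 26) = 57.2 → 57
G = 188 + 0.78 × (151 − 188) = 159.14 → 159
B = 156 + 0.78 × (119 − 156) = 127.14 → 127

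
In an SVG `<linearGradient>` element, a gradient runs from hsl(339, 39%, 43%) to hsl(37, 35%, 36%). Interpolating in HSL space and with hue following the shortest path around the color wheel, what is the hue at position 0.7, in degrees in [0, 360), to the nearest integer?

20

Hue: 37 − 339 = -302°, but |-302| > 180 so the shorter arc goes the other way: Δh = -302 + 360 = 58°.
H = 339 + 0.7 × (58) = 379.6 → 380 → 380 mod 360 = 20°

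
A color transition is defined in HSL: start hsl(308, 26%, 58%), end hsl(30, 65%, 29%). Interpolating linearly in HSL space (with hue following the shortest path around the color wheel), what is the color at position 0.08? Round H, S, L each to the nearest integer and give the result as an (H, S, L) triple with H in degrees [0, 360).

Hue: 30 − 308 = -278°, but |-278| > 180 so the shorter arc goes the other way: Δh = -278 + 360 = 82°.
H = 308 + 0.08 × (82) = 314.56 → 315°
S = 26 + 0.08 × (65 − 26) = 29.12 → 29%
L = 58 + 0.08 × (29 − 58) = 55.68 → 56%

(315, 29, 56)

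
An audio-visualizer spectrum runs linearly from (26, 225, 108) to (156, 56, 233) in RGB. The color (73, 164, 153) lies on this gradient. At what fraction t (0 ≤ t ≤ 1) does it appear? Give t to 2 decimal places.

Invert the lerp on the G channel (largest span, 169): t = (164 − 225) / (56 − 225) = -61/-169 = 0.36095.
Check on R: (73 − 26)/(156 − 26) = 0.3615 ✓

0.36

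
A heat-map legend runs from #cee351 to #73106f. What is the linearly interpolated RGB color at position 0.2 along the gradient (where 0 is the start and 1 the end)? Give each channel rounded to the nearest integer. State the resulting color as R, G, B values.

(188, 185, 87)

#cee351 → (206, 227, 81); #73106f → (115, 16, 111).
R = 206 + 0.2 × (115 − 206) = 206 + 0.2 × -91 = 187.8 → 188
G = 227 + 0.2 × (16 − 227) = 227 + 0.2 × -211 = 184.8 → 185
B = 81 + 0.2 × (111 − 81) = 81 + 0.2 × 30 = 87 → 87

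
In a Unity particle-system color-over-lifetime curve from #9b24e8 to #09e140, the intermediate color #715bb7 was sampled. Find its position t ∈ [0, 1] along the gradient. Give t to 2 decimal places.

Invert the lerp on the G channel (largest span, 189): t = (91 − 36) / (225 − 36) = 55/189 = 0.29101.
Check on R: (113 − 155)/(9 − 155) = 0.2877 ✓

0.29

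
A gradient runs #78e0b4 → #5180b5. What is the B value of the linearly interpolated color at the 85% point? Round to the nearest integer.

181

B₁ = 180 (from #78e0b4), B₂ = 181 (from #5180b5).
B = 180 + 0.85 × (181 − 180) = 180.85 → 181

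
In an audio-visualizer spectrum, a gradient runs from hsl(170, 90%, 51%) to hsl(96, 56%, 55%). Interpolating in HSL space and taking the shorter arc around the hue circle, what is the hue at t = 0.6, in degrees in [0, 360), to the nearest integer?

126

Hue arc: Δh = 96 − 170 = -74° (|Δh| ≤ 180, already the shorter path).
H = 170 + 0.6 × (-74) = 125.6 → 126°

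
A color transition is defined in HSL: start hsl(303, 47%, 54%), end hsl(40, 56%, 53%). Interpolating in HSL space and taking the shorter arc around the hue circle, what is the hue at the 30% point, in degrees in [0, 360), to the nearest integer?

332

Hue: 40 − 303 = -263°, but |-263| > 180 so the shorter arc goes the other way: Δh = -263 + 360 = 97°.
H = 303 + 0.3 × (97) = 332.1 → 332°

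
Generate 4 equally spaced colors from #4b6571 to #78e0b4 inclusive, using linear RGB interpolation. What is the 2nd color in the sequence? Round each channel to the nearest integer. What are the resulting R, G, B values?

With 4 swatches and endpoints inclusive, swatch 2 sits at t = (2 − 1)/(4 − 1) = 1/3 ≈ 0.3333.
#4b6571 → (75, 101, 113); #78e0b4 → (120, 224, 180).
R = 75 + 0.3333 × (120 − 75) = 89.999 → 90
G = 101 + 0.3333 × (224 − 101) = 141.996 → 142
B = 113 + 0.3333 × (180 − 113) = 135.331 → 135

(90, 142, 135)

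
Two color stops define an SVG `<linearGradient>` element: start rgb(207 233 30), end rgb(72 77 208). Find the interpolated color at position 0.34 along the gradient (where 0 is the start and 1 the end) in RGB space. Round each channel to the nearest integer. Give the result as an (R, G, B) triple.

(161, 180, 91)

R = 207 + 0.34 × (72 − 207) = 207 + 0.34 × -135 = 161.1 → 161
G = 233 + 0.34 × (77 − 233) = 233 + 0.34 × -156 = 179.96 → 180
B = 30 + 0.34 × (208 − 30) = 30 + 0.34 × 178 = 90.52 → 91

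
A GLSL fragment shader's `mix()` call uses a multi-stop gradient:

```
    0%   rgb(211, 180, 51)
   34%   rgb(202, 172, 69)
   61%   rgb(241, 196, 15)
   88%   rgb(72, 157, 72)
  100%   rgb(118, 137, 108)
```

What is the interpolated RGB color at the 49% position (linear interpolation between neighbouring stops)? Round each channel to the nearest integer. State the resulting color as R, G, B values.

49% lies between the 34% and 61% stops, so the local fraction is t = (49 − 34)/(61 − 34) = 15/27 ≈ 0.5556.
R = 202 + 0.5556 × (241 − 202) = 223.668 → 224
G = 172 + 0.5556 × (196 − 172) = 185.334 → 185
B = 69 + 0.5556 × (15 − 69) = 38.998 → 39

(224, 185, 39)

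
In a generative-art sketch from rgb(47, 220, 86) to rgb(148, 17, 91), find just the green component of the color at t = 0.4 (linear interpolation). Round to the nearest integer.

G = 220 + 0.4 × (17 − 220) = 138.8 → 139

139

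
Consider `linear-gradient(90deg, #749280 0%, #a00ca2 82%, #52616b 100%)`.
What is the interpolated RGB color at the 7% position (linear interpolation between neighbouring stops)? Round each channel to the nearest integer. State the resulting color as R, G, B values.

7% lies between the 0% and 82% stops, so the local fraction is t = (7 − 0)/(82 − 0) = 7/82 ≈ 0.0854.
#749280 → (116, 146, 128); #a00ca2 → (160, 12, 162).
R = 116 + 0.0854 × (160 − 116) = 119.758 → 120
G = 146 + 0.0854 × (12 − 146) = 134.556 → 135
B = 128 + 0.0854 × (162 − 128) = 130.904 → 131

(120, 135, 131)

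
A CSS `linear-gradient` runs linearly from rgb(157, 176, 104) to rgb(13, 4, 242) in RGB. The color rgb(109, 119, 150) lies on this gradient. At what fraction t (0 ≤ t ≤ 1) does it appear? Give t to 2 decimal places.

Invert the lerp on the G channel (largest span, 172): t = (119 − 176) / (4 − 176) = -57/-172 = 0.3314.
Check on R: (109 − 157)/(13 − 157) = 0.3333 ✓

0.33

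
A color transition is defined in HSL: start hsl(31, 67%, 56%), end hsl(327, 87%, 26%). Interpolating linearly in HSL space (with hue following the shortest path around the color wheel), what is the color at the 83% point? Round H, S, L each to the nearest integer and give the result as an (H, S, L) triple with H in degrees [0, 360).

(338, 84, 31)

Hue: 327 − 31 = 296°, but |296| > 180 so the shorter arc goes the other way: Δh = 296 − 360 = -64°.
H = 31 + 0.83 × (-64) = -22.12 → -22 → -22 mod 360 = 338°
S = 67 + 0.83 × (87 − 67) = 83.6 → 84%
L = 56 + 0.83 × (26 − 56) = 31.1 → 31%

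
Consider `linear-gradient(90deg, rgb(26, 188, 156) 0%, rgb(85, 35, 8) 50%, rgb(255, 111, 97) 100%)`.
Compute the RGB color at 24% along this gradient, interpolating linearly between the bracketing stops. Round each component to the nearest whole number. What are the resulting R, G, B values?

24% lies between the 0% and 50% stops, so the local fraction is t = (24 − 0)/(50 − 0) = 24/50 ≈ 0.48.
R = 26 + 0.48 × (85 − 26) = 54.32 → 54
G = 188 + 0.48 × (35 − 188) = 114.56 → 115
B = 156 + 0.48 × (8 − 156) = 84.96 → 85

(54, 115, 85)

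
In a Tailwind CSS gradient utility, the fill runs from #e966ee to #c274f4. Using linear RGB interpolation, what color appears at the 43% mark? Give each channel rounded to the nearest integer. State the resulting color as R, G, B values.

#e966ee → (233, 102, 238); #c274f4 → (194, 116, 244).
43% corresponds to t = 0.43.
R = 233 + 0.43 × (194 − 233) = 233 + 0.43 × -39 = 216.23 → 216
G = 102 + 0.43 × (116 − 102) = 102 + 0.43 × 14 = 108.02 → 108
B = 238 + 0.43 × (244 − 238) = 238 + 0.43 × 6 = 240.58 → 241

(216, 108, 241)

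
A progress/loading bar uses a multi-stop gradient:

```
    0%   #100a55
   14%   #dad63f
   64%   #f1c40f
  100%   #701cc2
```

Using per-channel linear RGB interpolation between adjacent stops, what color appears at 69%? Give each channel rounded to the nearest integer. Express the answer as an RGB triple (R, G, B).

(223, 173, 40)

69% lies between the 64% and 100% stops, so the local fraction is t = (69 − 64)/(100 − 64) = 5/36 ≈ 0.1389.
#f1c40f → (241, 196, 15); #701cc2 → (112, 28, 194).
R = 241 + 0.1389 × (112 − 241) = 223.082 → 223
G = 196 + 0.1389 × (28 − 196) = 172.665 → 173
B = 15 + 0.1389 × (194 − 15) = 39.863 → 40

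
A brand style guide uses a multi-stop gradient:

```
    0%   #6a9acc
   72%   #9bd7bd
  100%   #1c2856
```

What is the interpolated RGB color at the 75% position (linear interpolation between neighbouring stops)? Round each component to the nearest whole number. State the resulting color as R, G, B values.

(141, 196, 178)

75% lies between the 72% and 100% stops, so the local fraction is t = (75 − 72)/(100 − 72) = 3/28 ≈ 0.1071.
#9bd7bd → (155, 215, 189); #1c2856 → (28, 40, 86).
R = 155 + 0.1071 × (28 − 155) = 141.398 → 141
G = 215 + 0.1071 × (40 − 215) = 196.257 → 196
B = 189 + 0.1071 × (86 − 189) = 177.969 → 178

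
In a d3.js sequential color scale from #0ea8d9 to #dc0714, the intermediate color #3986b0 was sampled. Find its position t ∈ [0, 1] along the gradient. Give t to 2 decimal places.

0.21

Invert the lerp on the R channel (largest span, 206): t = (57 − 14) / (220 − 14) = 43/206 = 0.20874.
Check on G: (134 − 168)/(7 − 168) = 0.2112 ✓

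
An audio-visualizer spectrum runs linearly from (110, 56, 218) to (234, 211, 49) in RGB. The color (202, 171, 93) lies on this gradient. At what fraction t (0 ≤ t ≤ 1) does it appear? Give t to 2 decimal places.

0.74

Invert the lerp on the B channel (largest span, 169): t = (93 − 218) / (49 − 218) = -125/-169 = 0.73964.
Check on R: (202 − 110)/(234 − 110) = 0.7419 ✓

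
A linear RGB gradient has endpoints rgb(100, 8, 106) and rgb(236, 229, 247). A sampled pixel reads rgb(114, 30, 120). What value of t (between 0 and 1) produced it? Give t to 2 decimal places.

Invert the lerp on the G channel (largest span, 221): t = (30 − 8) / (229 − 8) = 22/221 = 0.099548.
Check on R: (114 − 100)/(236 − 100) = 0.1029 ✓

0.10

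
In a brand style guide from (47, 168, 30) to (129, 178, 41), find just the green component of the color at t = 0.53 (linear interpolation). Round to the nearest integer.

G = 168 + 0.53 × (178 − 168) = 173.3 → 173

173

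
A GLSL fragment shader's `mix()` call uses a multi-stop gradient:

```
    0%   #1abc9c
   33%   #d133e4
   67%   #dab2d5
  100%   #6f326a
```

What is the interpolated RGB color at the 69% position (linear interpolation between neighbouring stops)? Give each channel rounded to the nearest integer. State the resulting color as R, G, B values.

(212, 170, 207)

69% lies between the 67% and 100% stops, so the local fraction is t = (69 − 67)/(100 − 67) = 2/33 ≈ 0.0606.
#dab2d5 → (218, 178, 213); #6f326a → (111, 50, 106).
R = 218 + 0.0606 × (111 − 218) = 211.516 → 212
G = 178 + 0.0606 × (50 − 178) = 170.243 → 170
B = 213 + 0.0606 × (106 − 213) = 206.516 → 207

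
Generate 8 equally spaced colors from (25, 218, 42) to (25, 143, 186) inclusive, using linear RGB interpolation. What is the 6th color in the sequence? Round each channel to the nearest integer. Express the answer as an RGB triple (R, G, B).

With 8 swatches and endpoints inclusive, swatch 6 sits at t = (6 − 1)/(8 − 1) = 5/7 ≈ 0.7143.
R = 25 + 0.7143 × (25 − 25) = 25 → 25
G = 218 + 0.7143 × (143 − 218) = 164.428 → 164
B = 42 + 0.7143 × (186 − 42) = 144.859 → 145

(25, 164, 145)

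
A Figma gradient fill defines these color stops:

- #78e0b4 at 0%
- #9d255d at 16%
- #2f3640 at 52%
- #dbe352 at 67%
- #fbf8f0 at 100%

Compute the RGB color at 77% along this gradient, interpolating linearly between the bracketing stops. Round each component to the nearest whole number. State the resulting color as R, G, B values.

(229, 233, 130)

77% lies between the 67% and 100% stops, so the local fraction is t = (77 − 67)/(100 − 67) = 10/33 ≈ 0.303.
#dbe352 → (219, 227, 82); #fbf8f0 → (251, 248, 240).
R = 219 + 0.303 × (251 − 219) = 228.696 → 229
G = 227 + 0.303 × (248 − 227) = 233.363 → 233
B = 82 + 0.303 × (240 − 82) = 129.874 → 130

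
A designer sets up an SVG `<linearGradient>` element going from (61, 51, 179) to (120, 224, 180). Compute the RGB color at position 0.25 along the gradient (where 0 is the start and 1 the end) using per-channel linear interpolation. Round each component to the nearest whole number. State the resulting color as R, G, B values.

(76, 94, 179)

R = 61 + 0.25 × (120 − 61) = 61 + 0.25 × 59 = 75.75 → 76
G = 51 + 0.25 × (224 − 51) = 51 + 0.25 × 173 = 94.25 → 94
B = 179 + 0.25 × (180 − 179) = 179 + 0.25 × 1 = 179.25 → 179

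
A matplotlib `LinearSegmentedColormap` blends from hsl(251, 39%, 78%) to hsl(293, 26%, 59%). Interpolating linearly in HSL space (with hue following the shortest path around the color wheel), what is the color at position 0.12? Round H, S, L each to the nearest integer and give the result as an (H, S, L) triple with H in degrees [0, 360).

(256, 37, 76)

Hue arc: Δh = 293 − 251 = 42° (|Δh| ≤ 180, already the shorter path).
H = 251 + 0.12 × (42) = 256.04 → 256°
S = 39 + 0.12 × (26 − 39) = 37.44 → 37%
L = 78 + 0.12 × (59 − 78) = 75.72 → 76%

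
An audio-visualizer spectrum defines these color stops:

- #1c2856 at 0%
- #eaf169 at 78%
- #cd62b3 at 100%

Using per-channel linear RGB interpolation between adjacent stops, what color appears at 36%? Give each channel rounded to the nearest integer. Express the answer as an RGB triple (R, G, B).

36% lies between the 0% and 78% stops, so the local fraction is t = (36 − 0)/(78 − 0) = 36/78 ≈ 0.4615.
#1c2856 → (28, 40, 86); #eaf169 → (234, 241, 105).
R = 28 + 0.4615 × (234 − 28) = 123.069 → 123
G = 40 + 0.4615 × (241 − 40) = 132.762 → 133
B = 86 + 0.4615 × (105 − 86) = 94.769 → 95

(123, 133, 95)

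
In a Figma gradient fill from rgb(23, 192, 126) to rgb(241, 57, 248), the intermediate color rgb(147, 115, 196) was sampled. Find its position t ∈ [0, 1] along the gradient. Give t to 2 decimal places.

Invert the lerp on the R channel (largest span, 218): t = (147 − 23) / (241 − 23) = 124/218 = 0.56881.
Check on G: (115 − 192)/(57 − 192) = 0.5704 ✓

0.57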